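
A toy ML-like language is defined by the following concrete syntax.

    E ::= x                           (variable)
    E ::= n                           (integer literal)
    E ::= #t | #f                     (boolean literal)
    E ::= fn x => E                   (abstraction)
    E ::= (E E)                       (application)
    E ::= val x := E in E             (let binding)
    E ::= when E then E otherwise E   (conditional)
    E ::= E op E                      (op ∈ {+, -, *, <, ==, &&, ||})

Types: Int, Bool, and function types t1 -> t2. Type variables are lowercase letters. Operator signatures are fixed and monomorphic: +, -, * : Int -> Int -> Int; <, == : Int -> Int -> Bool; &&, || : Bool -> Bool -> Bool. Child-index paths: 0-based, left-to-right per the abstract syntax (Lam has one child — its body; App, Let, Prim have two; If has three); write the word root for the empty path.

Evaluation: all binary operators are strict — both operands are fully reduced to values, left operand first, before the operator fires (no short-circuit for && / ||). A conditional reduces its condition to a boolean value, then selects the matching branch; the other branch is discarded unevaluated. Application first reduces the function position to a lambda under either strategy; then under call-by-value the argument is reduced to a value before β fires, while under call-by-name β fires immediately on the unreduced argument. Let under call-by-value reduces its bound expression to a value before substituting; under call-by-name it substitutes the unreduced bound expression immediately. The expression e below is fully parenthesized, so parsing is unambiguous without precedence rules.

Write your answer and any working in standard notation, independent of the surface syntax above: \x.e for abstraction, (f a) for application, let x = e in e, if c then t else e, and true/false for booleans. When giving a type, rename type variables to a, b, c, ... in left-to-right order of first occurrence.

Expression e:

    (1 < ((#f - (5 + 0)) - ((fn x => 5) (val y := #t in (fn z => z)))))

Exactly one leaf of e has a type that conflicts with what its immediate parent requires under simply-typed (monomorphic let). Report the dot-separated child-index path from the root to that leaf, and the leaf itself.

Working:
  unify Int ~ Int
  unify Bool ~ Int
  FAIL: mismatch Bool ~ Int

Answer: 1.0.0 : false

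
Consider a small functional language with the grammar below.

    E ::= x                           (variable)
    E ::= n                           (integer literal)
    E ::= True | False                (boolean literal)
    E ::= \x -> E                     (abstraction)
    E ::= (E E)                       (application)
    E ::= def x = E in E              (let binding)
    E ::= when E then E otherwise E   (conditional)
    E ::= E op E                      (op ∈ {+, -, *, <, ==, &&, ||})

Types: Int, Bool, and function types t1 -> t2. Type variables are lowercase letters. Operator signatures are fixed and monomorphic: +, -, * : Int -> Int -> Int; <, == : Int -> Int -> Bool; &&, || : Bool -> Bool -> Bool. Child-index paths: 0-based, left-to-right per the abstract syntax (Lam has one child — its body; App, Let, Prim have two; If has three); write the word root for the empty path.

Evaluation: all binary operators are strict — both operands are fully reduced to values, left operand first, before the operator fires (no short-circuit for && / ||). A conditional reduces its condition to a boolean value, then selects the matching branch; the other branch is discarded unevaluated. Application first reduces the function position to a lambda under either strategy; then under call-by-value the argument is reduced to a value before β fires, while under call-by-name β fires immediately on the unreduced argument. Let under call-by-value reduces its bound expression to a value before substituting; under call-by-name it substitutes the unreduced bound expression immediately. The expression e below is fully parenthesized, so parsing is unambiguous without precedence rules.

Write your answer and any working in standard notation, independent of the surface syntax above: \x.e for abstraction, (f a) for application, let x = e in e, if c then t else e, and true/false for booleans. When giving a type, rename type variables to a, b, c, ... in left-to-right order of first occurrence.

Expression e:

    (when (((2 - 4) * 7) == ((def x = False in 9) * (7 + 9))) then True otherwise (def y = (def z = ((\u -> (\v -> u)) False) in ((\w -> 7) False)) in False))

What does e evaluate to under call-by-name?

Working:
step 0: (if (((2 - 4) * 7) == ((let x = false in 9) * (7 + 9))) then true else (let y = (let z = ((\u.(\v.u)) false) in ((\w.7) false)) in false))
step 1: [delta@0.0.0] (if ((-2 * 7) == ((let x = false in 9) * (7 + 9))) then true else (let y = (let z = ((\u.(\v.u)) false) in ((\w.7) false)) in false))
step 2: [delta@0.0] (if (-14 == ((let x = false in 9) * (7 + 9))) then true else (let y = (let z = ((\u.(\v.u)) false) in ((\w.7) false)) in false))
step 3: [let@0.1.0] (if (-14 == (9 * (7 + 9))) then true else (let y = (let z = ((\u.(\v.u)) false) in ((\w.7) false)) in false))
step 4: [delta@0.1.1] (if (-14 == (9 * 16)) then true else (let y = (let z = ((\u.(\v.u)) false) in ((\w.7) false)) in false))
step 5: [delta@0.1] (if (-14 == 144) then true else (let y = (let z = ((\u.(\v.u)) false) in ((\w.7) false)) in false))
step 6: [delta@0] (if false then true else (let y = (let z = ((\u.(\v.u)) false) in ((\w.7) false)) in false))
step 7: [if@root] (let y = (let z = ((\u.(\v.u)) false) in ((\w.7) false)) in false)
step 8: [let@root] false

Answer: false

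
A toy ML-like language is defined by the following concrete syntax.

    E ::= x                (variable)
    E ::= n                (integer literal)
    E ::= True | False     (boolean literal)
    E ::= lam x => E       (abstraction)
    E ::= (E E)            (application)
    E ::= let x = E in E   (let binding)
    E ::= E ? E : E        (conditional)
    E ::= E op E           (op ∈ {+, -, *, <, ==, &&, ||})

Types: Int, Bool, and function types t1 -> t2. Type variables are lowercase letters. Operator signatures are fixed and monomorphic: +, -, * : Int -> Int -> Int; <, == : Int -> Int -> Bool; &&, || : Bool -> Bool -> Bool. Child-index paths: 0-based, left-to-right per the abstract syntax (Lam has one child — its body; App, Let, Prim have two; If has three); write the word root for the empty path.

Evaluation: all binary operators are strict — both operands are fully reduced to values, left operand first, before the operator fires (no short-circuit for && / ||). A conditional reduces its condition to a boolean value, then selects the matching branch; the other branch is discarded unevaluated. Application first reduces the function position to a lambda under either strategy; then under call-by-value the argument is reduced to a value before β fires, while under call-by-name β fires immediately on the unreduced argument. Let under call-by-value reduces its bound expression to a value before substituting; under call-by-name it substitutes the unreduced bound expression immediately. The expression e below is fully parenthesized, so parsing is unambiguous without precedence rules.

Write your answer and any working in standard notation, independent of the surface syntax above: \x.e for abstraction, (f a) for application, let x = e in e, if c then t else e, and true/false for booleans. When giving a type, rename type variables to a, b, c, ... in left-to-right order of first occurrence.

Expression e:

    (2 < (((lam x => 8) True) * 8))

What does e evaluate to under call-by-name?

Derivation:
step 0: (2 < (((\x.8) true) * 8))
step 1: [beta@1.0] (2 < (8 * 8))
step 2: [delta@1] (2 < 64)
step 3: [delta@root] true

Answer: true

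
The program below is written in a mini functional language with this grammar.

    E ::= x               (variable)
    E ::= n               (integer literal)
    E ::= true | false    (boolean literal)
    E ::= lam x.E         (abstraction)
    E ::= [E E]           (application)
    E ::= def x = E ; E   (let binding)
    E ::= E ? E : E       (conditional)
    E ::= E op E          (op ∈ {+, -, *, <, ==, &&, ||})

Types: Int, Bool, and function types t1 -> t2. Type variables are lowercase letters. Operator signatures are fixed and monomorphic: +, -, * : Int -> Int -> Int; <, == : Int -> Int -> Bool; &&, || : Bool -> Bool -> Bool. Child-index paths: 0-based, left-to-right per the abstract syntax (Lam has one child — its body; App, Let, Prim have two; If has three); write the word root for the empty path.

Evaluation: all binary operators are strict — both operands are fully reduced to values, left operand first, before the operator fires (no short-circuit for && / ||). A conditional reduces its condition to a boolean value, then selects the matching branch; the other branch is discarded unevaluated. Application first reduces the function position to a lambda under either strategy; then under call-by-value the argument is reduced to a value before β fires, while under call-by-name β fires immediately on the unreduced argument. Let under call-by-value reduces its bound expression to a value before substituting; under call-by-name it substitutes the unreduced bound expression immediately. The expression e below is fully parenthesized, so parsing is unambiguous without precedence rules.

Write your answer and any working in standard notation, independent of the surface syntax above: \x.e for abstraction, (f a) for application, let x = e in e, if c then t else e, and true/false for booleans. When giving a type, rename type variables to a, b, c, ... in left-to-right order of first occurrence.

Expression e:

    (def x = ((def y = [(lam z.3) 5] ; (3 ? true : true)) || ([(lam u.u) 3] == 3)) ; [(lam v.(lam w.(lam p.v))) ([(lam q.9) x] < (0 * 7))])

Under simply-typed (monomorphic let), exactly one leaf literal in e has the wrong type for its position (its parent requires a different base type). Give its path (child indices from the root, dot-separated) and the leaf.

Working:
\z._ : a -> Int
  unify a -> Int ~ Int -> b
  unify a ~ Int
  unify Int ~ b
_ _ : Int
let y : Int
  unify Int ~ Bool
  FAIL: mismatch Int ~ Bool

Answer: 0.0.1.0 : 3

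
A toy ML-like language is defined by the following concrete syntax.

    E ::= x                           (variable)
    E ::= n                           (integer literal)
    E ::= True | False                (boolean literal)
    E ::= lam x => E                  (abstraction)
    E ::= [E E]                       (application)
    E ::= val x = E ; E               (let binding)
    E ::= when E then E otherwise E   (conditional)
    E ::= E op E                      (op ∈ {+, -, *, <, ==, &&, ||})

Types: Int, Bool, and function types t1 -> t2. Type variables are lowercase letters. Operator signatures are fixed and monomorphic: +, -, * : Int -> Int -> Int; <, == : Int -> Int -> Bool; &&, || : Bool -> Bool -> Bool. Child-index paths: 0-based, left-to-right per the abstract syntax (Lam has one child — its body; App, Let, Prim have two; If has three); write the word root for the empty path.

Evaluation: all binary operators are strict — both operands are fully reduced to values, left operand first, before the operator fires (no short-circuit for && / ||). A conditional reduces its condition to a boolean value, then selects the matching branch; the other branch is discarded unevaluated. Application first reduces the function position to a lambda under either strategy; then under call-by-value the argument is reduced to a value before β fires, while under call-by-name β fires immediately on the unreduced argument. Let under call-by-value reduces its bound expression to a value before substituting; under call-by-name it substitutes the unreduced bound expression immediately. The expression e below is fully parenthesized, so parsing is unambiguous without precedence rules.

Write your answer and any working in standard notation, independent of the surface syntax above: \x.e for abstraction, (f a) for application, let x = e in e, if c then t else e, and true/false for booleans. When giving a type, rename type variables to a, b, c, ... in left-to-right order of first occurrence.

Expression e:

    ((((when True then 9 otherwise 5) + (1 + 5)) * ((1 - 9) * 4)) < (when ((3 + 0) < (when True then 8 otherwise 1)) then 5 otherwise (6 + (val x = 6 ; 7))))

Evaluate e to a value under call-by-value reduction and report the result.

Derivation:
step 0: ((((if true then 9 else 5) + (1 + 5)) * ((1 - 9) * 4)) < (if ((3 + 0) < (if true then 8 else 1)) then 5 else (6 + (let x = 6 in 7))))
step 1: [if@0.0.0] (((9 + (1 + 5)) * ((1 - 9) * 4)) < (if ((3 + 0) < (if true then 8 else 1)) then 5 else (6 + (let x = 6 in 7))))
step 2: [delta@0.0.1] (((9 + 6) * ((1 - 9) * 4)) < (if ((3 + 0) < (if true then 8 else 1)) then 5 else (6 + (let x = 6 in 7))))
step 3: [delta@0.0] ((15 * ((1 - 9) * 4)) < (if ((3 + 0) < (if true then 8 else 1)) then 5 else (6 + (let x = 6 in 7))))
step 4: [delta@0.1.0] ((15 * (-8 * 4)) < (if ((3 + 0) < (if true then 8 else 1)) then 5 else (6 + (let x = 6 in 7))))
step 5: [delta@0.1] ((15 * -32) < (if ((3 + 0) < (if true then 8 else 1)) then 5 else (6 + (let x = 6 in 7))))
step 6: [delta@0] (-480 < (if ((3 + 0) < (if true then 8 else 1)) then 5 else (6 + (let x = 6 in 7))))
step 7: [delta@1.0.0] (-480 < (if (3 < (if true then 8 else 1)) then 5 else (6 + (let x = 6 in 7))))
step 8: [if@1.0.1] (-480 < (if (3 < 8) then 5 else (6 + (let x = 6 in 7))))
step 9: [delta@1.0] (-480 < (if true then 5 else (6 + (let x = 6 in 7))))
step 10: [if@1] (-480 < 5)
step 11: [delta@root] true

Answer: true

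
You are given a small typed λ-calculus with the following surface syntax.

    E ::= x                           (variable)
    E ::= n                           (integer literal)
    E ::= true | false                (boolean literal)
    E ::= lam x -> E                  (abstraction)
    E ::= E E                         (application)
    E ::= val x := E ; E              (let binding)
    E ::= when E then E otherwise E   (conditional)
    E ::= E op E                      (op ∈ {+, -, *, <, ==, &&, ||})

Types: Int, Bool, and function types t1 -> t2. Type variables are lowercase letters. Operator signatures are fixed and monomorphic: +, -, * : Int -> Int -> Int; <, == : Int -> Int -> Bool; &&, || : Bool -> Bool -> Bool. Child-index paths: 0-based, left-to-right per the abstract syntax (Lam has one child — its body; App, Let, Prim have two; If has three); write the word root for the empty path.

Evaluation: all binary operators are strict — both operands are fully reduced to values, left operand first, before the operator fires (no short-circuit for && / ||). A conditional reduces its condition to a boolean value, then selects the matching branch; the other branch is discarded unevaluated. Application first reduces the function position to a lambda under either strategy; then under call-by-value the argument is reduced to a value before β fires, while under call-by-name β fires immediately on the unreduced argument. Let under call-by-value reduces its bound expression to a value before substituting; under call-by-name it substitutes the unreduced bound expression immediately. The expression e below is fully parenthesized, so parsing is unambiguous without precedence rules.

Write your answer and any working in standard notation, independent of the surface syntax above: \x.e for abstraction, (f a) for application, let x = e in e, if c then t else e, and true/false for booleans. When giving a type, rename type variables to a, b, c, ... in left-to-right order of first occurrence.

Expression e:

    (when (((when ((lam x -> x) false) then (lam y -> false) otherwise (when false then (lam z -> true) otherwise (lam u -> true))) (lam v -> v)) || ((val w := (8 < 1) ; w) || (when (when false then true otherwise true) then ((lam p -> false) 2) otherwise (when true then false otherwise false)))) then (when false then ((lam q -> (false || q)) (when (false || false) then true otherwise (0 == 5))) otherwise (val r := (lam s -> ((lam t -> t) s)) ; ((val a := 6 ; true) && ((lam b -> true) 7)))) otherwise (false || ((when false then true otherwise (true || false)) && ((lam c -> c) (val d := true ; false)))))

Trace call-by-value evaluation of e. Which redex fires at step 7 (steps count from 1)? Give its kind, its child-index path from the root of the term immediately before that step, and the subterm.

Answer: if at 0.1.1.0 : (if false then true else true)

Working:
step 0: (if (((if ((\x.x) false) then (\y.false) else (if false then (\z.true) else (\u.true))) (\v.v)) || ((let w = (8 < 1) in w) || (if (if false then true else true) then ((\p.false) 2) else (if true then false else false)))) then (if false then ((\q.(false || q)) (if (false || false) then true else (0 == 5))) else (let r = (\s.((\t.t) s)) in ((let a = 6 in true) && ((\b.true) 7)))) else (false || ((if false then true else (true || false)) && ((\c.c) (let d = true in false)))))
step 1: [beta@0.0.0.0] (if (((if false then (\y.false) else (if false then (\z.true) else (\u.true))) (\v.v)) || ((let w = (8 < 1) in w) || (if (if false then true else true) then ((\p.false) 2) else (if true then false else false)))) then (if false then ((\q.(false || q)) (if (false || false) then true else (0 == 5))) else (let r = (\s.((\t.t) s)) in ((let a = 6 in true) && ((\b.true) 7)))) else (false || ((if false then true else (true || false)) && ((\c.c) (let d = true in false)))))
step 2: [if@0.0.0] (if (((if false then (\z.true) else (\u.true)) (\v.v)) || ((let w = (8 < 1) in w) || (if (if false then true else true) then ((\p.false) 2) else (if true then false else false)))) then (if false then ((\q.(false || q)) (if (false || false) then true else (0 == 5))) else (let r = (\s.((\t.t) s)) in ((let a = 6 in true) && ((\b.true) 7)))) else (false || ((if false then true else (true || false)) && ((\c.c) (let d = true in false)))))
step 3: [if@0.0.0] (if (((\u.true) (\v.v)) || ((let w = (8 < 1) in w) || (if (if false then true else true) then ((\p.false) 2) else (if true then false else false)))) then (if false then ((\q.(false || q)) (if (false || false) then true else (0 == 5))) else (let r = (\s.((\t.t) s)) in ((let a = 6 in true) && ((\b.true) 7)))) else (false || ((if false then true else (true || false)) && ((\c.c) (let d = true in false)))))
step 4: [beta@0.0] (if (true || ((let w = (8 < 1) in w) || (if (if false then true else true) then ((\p.false) 2) else (if true then false else false)))) then (if false then ((\q.(false || q)) (if (false || false) then true else (0 == 5))) else (let r = (\s.((\t.t) s)) in ((let a = 6 in true) && ((\b.true) 7)))) else (false || ((if false then true else (true || false)) && ((\c.c) (let d = true in false)))))
step 5: [delta@0.1.0.0] (if (true || ((let w = false in w) || (if (if false then true else true) then ((\p.false) 2) else (if true then false else false)))) then (if false then ((\q.(false || q)) (if (false || false) then true else (0 == 5))) else (let r = (\s.((\t.t) s)) in ((let a = 6 in true) && ((\b.true) 7)))) else (false || ((if false then true else (true || false)) && ((\c.c) (let d = true in false)))))
step 6: [let@0.1.0] (if (true || (false || (if (if false then true else true) then ((\p.false) 2) else (if true then false else false)))) then (if false then ((\q.(false || q)) (if (false || false) then true else (0 == 5))) else (let r = (\s.((\t.t) s)) in ((let a = 6 in true) && ((\b.true) 7)))) else (false || ((if false then true else (true || false)) && ((\c.c) (let d = true in false)))))
step 7: [if@0.1.1.0] (if (true || (false || (if true then ((\p.false) 2) else (if true then false else false)))) then (if false then ((\q.(false || q)) (if (false || false) then true else (0 == 5))) else (let r = (\s.((\t.t) s)) in ((let a = 6 in true) && ((\b.true) 7)))) else (false || ((if false then true else (true || false)) && ((\c.c) (let d = true in false)))))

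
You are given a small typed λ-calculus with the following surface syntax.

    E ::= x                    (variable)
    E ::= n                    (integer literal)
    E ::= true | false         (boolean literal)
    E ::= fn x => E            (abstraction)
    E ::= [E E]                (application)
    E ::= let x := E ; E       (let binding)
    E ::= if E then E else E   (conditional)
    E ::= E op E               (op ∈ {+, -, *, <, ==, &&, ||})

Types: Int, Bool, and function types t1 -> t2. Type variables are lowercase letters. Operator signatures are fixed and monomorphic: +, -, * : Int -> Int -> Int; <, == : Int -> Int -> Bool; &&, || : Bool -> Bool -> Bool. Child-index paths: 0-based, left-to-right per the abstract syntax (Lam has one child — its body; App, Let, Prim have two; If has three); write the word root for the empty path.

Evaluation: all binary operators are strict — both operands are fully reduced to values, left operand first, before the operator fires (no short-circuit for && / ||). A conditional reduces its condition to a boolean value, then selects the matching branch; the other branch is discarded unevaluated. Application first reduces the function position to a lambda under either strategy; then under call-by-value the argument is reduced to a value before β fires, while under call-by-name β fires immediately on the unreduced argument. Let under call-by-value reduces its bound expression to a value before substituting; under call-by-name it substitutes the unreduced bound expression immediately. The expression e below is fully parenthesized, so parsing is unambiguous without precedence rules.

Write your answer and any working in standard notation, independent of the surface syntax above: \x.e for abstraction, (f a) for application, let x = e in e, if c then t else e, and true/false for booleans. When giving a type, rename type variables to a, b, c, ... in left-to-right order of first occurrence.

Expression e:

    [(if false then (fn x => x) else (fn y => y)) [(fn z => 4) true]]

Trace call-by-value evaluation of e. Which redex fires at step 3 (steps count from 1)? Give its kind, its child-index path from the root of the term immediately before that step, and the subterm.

Answer: beta at root : ((\y.y) 4)

Working:
step 0: ((if false then (\x.x) else (\y.y)) ((\z.4) true))
step 1: [if@0] ((\y.y) ((\z.4) true))
step 2: [beta@1] ((\y.y) 4)
step 3: [beta@root] 4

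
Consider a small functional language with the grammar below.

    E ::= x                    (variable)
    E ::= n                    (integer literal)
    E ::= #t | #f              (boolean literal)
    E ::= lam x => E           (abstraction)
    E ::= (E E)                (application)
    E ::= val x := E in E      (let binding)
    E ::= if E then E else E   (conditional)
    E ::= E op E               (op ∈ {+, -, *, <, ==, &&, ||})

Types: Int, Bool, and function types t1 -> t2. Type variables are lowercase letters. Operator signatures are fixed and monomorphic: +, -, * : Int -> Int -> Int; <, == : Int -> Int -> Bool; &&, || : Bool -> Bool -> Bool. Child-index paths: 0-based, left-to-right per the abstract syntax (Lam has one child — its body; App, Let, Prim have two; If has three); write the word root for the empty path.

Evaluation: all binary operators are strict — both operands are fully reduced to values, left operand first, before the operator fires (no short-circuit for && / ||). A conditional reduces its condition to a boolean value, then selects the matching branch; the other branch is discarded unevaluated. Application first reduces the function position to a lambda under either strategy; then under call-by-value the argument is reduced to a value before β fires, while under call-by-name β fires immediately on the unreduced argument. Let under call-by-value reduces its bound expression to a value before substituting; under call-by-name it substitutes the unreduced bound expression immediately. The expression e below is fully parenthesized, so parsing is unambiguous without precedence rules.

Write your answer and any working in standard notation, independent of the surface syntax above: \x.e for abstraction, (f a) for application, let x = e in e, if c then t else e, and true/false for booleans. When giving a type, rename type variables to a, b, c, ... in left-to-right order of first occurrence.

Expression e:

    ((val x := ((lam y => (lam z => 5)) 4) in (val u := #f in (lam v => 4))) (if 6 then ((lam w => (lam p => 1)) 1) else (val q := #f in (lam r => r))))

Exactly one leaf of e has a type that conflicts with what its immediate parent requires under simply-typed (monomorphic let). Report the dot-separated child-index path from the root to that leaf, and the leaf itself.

Trace:
\z._ : b -> Int
\y._ : a -> b -> Int
  unify a -> b -> Int ~ Int -> c
  unify a ~ Int
  unify b -> Int ~ c
_ _ : b -> Int
let x : b -> Int
let u : Bool
\v._ : d -> Int
  unify Int ~ Bool
  FAIL: mismatch Int ~ Bool

Answer: 1.0 : 6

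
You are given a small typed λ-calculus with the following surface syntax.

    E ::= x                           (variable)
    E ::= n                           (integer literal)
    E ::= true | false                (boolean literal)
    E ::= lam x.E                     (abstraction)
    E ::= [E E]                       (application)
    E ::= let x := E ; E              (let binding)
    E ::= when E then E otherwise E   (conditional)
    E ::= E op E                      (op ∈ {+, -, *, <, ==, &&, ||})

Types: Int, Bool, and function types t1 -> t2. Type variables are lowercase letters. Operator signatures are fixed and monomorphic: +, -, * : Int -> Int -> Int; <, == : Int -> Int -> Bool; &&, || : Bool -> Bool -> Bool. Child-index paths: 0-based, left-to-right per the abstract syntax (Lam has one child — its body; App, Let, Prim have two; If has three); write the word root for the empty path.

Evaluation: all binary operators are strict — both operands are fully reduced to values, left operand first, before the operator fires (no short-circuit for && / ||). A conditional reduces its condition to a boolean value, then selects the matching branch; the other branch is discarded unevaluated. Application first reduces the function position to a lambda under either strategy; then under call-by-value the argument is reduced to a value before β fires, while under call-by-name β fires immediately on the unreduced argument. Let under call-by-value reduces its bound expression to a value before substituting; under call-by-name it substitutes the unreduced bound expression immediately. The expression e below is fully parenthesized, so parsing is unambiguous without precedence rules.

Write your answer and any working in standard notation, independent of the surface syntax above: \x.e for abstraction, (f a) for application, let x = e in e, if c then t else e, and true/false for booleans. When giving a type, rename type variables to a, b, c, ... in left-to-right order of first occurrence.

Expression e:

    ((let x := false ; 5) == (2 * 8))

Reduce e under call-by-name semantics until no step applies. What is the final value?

Answer: false

Derivation:
step 0: ((let x = false in 5) == (2 * 8))
step 1: [let@0] (5 == (2 * 8))
step 2: [delta@1] (5 == 16)
step 3: [delta@root] false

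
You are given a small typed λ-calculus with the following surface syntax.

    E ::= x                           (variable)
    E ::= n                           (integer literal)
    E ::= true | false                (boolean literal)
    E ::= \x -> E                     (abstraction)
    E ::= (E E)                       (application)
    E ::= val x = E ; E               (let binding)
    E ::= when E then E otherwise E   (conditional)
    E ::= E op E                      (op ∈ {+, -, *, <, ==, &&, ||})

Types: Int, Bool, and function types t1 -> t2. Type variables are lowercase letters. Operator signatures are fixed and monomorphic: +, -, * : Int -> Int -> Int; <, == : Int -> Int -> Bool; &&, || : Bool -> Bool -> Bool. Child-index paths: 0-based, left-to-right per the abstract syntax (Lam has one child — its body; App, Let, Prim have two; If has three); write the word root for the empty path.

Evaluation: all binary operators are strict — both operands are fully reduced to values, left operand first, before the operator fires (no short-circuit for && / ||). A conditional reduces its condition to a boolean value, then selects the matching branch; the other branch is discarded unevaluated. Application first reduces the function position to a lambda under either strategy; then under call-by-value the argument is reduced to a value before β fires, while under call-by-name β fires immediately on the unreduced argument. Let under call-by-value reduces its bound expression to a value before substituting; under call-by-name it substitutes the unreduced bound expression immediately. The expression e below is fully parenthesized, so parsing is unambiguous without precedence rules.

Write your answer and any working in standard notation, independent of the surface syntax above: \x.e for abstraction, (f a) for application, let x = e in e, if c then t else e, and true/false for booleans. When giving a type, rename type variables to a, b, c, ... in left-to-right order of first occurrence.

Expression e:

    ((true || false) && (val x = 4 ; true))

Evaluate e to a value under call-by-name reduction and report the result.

Working:
step 0: ((true || false) && (let x = 4 in true))
step 1: [delta@0] (true && (let x = 4 in true))
step 2: [let@1] (true && true)
step 3: [delta@root] true

Answer: true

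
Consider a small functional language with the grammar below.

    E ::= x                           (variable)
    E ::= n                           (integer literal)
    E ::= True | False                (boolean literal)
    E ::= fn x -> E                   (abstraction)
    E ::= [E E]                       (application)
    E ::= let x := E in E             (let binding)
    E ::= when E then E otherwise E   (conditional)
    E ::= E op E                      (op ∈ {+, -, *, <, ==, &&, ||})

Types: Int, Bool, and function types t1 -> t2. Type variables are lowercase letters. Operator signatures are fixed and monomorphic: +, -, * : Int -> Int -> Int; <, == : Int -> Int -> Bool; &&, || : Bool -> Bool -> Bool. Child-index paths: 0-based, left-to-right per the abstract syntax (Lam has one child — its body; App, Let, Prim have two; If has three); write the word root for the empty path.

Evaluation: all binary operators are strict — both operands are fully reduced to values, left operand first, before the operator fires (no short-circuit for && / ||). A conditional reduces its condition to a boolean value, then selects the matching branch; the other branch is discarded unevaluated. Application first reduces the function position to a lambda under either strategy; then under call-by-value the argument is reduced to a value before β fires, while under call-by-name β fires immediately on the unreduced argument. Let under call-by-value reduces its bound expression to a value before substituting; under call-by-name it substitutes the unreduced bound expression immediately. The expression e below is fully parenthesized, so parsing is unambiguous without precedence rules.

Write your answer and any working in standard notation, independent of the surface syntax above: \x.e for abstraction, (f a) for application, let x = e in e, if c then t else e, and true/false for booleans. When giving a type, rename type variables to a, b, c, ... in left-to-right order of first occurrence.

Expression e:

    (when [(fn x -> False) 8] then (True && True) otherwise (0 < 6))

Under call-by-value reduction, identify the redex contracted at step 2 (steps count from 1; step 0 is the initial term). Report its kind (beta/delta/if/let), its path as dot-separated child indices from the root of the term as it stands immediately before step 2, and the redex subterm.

Trace:
step 0: (if ((\x.false) 8) then (true && true) else (0 < 6))
step 1: [beta@0] (if false then (true && true) else (0 < 6))
step 2: [if@root] (0 < 6)

Answer: if at root : (if false then (true && true) else (0 < 6))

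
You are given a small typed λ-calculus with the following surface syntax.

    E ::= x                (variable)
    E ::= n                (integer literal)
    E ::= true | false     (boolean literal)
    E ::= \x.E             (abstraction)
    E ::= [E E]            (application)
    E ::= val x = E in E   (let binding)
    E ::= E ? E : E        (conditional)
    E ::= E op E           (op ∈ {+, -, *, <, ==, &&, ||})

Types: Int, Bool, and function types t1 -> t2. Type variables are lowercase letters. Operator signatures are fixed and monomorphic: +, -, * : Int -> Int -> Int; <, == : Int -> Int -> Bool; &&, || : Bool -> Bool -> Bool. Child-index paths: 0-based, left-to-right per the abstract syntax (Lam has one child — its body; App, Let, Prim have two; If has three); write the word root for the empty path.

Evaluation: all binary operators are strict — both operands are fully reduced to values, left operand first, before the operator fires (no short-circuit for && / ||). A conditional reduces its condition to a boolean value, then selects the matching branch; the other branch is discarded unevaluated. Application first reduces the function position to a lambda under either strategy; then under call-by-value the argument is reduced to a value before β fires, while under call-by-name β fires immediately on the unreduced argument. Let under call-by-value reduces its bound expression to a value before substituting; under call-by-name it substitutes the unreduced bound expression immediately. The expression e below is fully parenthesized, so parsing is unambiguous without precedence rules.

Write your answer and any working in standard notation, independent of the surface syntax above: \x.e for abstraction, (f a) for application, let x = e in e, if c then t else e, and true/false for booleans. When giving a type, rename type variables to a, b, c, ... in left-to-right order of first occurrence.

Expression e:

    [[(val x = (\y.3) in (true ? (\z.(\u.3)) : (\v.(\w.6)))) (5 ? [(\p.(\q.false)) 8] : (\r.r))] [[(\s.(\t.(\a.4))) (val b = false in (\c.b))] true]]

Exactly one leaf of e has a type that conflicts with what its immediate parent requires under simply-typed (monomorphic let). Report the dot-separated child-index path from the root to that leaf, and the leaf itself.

Derivation:
\y._ : a -> Int
let x : a -> Int
  unify Bool ~ Bool
\u._ : c -> Int
\z._ : b -> c -> Int
\w._ : e -> Int
\v._ : d -> e -> Int
  unify b -> c -> Int ~ d -> e -> Int
  unify b ~ d
  unify c -> Int ~ e -> Int
  unify c ~ e
  unify Int ~ Int
  unify Int ~ Bool
  FAIL: mismatch Int ~ Bool

Answer: 0.1.0 : 5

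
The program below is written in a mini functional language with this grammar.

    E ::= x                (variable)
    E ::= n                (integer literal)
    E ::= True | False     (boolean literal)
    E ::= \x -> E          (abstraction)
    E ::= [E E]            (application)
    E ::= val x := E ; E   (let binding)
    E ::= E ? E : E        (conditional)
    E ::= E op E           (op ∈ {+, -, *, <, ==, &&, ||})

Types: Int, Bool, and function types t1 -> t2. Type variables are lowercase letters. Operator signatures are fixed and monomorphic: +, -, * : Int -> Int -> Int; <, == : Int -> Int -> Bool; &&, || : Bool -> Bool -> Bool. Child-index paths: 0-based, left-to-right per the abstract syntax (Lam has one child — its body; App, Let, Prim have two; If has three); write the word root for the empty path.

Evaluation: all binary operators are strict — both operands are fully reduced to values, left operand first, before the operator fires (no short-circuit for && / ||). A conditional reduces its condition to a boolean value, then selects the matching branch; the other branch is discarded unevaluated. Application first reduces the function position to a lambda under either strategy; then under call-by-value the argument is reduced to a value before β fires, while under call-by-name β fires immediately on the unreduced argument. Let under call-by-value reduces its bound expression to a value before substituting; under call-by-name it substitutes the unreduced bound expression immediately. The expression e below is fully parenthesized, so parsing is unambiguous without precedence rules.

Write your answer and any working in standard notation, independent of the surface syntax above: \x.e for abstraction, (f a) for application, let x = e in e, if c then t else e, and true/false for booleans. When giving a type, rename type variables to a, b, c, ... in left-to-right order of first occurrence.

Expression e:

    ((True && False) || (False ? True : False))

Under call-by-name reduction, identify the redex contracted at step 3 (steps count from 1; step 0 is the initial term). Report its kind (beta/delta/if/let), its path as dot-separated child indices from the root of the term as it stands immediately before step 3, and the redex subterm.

Answer: delta at root : (false || false)

Working:
step 0: ((true && false) || (if false then true else false))
step 1: [delta@0] (false || (if false then true else false))
step 2: [if@1] (false || false)
step 3: [delta@root] false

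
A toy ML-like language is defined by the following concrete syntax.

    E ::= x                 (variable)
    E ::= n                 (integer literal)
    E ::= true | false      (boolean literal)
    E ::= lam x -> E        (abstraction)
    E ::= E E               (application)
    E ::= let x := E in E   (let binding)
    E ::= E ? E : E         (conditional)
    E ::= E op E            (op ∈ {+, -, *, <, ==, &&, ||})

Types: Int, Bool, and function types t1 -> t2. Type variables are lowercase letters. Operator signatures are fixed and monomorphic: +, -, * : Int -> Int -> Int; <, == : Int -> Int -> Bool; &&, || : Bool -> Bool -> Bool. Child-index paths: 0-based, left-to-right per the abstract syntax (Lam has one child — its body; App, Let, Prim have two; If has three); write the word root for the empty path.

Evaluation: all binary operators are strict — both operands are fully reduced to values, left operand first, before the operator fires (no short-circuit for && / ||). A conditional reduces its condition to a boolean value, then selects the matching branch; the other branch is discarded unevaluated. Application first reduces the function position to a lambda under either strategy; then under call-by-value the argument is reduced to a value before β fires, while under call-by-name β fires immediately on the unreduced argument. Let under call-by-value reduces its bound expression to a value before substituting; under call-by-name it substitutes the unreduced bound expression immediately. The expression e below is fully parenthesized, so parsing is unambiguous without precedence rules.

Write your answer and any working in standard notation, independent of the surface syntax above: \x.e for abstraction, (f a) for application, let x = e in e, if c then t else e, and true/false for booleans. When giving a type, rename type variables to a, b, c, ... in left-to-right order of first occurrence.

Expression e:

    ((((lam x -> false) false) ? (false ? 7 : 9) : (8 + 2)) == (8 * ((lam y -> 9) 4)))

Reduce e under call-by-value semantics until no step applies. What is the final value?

Working:
step 0: ((if ((\x.false) false) then (if false then 7 else 9) else (8 + 2)) == (8 * ((\y.9) 4)))
step 1: [beta@0.0] ((if false then (if false then 7 else 9) else (8 + 2)) == (8 * ((\y.9) 4)))
step 2: [if@0] ((8 + 2) == (8 * ((\y.9) 4)))
step 3: [delta@0] (10 == (8 * ((\y.9) 4)))
step 4: [beta@1.1] (10 == (8 * 9))
step 5: [delta@1] (10 == 72)
step 6: [delta@root] false

Answer: false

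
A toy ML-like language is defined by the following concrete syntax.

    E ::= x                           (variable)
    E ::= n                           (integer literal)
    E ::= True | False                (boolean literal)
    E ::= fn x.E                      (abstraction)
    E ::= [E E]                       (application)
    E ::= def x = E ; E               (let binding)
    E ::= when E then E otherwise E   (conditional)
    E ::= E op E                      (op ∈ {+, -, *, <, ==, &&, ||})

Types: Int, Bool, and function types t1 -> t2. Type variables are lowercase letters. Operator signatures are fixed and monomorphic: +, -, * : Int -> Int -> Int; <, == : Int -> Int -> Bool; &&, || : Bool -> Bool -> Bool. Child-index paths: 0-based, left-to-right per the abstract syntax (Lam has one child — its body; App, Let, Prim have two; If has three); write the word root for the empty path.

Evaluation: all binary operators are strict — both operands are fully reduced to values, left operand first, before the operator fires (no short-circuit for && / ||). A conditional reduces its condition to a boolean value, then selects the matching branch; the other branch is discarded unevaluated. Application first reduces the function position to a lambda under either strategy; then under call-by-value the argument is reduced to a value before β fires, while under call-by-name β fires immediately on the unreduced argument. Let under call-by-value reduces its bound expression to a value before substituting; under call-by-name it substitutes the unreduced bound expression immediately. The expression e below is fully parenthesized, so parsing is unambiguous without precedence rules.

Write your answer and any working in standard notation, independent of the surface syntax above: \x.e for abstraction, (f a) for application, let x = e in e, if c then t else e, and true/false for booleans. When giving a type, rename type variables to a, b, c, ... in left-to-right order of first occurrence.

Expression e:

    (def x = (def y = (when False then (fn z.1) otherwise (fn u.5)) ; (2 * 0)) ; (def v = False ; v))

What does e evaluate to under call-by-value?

Answer: false

Derivation:
step 0: (let x = (let y = (if false then (\z.1) else (\u.5)) in (2 * 0)) in (let v = false in v))
step 1: [if@0.0] (let x = (let y = (\u.5) in (2 * 0)) in (let v = false in v))
step 2: [let@0] (let x = (2 * 0) in (let v = false in v))
step 3: [delta@0] (let x = 0 in (let v = false in v))
step 4: [let@root] (let v = false in v)
step 5: [let@root] false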